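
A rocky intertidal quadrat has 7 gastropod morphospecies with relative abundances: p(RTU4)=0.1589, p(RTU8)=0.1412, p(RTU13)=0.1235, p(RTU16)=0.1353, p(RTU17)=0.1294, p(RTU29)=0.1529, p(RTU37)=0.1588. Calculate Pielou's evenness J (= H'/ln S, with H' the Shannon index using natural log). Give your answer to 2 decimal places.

H' = −Σ pᵢ ln pᵢ = −((-0.2923) + (-0.2764) + (-0.2583) + (-0.2706) + (-0.2646) + (-0.2871) + (-0.2922)) = 1.9416 (working shown to 4 dp, full precision carried).
With S = 7 species, ln S = 1.9459, so J = 1.9416/1.9459 = 0.9978, i.e. 1.00 to 2 decimal places.

1.00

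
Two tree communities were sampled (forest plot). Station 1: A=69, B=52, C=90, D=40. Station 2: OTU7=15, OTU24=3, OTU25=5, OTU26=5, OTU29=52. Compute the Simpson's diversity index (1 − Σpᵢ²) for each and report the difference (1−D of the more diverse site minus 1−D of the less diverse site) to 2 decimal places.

0.19

Station 1: N=251, proportions 0.2749, 0.2072, 0.3586, 0.1594, giving 1−D = 0.7275 (working shown to 4 dp, full precision carried).
Station 2: N=80, proportions 0.1875, 0.0375, 0.0625, 0.0625, 0.65, giving 1−D = 0.5331.
Difference = |0.7275 − 0.5331| = 0.1944, i.e. 0.19 to 2 decimal places.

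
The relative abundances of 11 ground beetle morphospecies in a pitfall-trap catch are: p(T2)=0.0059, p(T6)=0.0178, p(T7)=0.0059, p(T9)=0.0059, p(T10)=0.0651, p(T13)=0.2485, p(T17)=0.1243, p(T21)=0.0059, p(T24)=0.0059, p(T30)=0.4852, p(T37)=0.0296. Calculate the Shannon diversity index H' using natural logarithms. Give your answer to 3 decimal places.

1.461

Each pᵢ ln pᵢ term (working shown to 5 dp, full precision carried): 0.0059×(-5.13280)=-0.03028, 0.0178×(-4.02856)=-0.07171, 0.0059×(-5.13280)=-0.03028, 0.0059×(-5.13280)=-0.03028, 0.0651×(-2.73183)=-0.17784, 0.2485×(-1.39231)=-0.34599, 0.1243×(-2.08506)=-0.25917, 0.0059×(-5.13280)=-0.03028, 0.0059×(-5.13280)=-0.03028, 0.4852×(-0.72319)=-0.35089, 0.0296×(-3.51998)=-0.10419.
Sum = -1.46122, so H' = 1.461.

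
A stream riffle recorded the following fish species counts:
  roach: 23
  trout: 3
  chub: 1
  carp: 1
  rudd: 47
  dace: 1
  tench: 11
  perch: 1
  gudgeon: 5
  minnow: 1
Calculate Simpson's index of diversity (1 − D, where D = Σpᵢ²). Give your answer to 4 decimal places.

0.6720

Total N = 23+3+1+1+47+1+11+1+5+1 = 94, so the proportions are 0.244681, 0.031915, 0.010638, 0.010638, 0.5, 0.010638, 0.117021, 0.010638, 0.053191, 0.010638 (working shown to 6 dp, full precision carried).
D = 0.244681² + 0.031915² + 0.010638² + 0.010638² + 0.5² + 0.010638² + 0.117021² + 0.010638² + 0.053191² + 0.010638² = 0.059869 + 0.001019 + 0.000113 + 0.000113 + 0.250000 + 0.000113 + 0.013694 + 0.000113 + 0.002829 + 0.000113 = 0.327976.
So 1 − D = 0.672024, i.e. 0.6720 to 4 decimal places.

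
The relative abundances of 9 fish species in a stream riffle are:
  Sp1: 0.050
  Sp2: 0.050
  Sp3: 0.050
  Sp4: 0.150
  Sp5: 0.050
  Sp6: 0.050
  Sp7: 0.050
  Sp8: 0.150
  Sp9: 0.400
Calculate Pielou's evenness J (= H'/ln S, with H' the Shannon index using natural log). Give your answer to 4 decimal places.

H' = −Σ pᵢ ln pᵢ = −((-0.149787) + (-0.149787) + (-0.149787) + (-0.284568) + (-0.149787) + (-0.149787) + (-0.149787) + (-0.284568) + (-0.366516)) = 1.834372 (working shown to 6 dp, full precision carried).
With S = 9 species, ln S = 2.197225, so J = 1.834372/2.197225 = 0.834859, i.e. 0.8349 to 4 decimal places.

0.8349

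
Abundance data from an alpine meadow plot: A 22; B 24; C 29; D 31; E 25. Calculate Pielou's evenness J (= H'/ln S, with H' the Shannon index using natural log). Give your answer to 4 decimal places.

Total N = 22+24+29+31+25 = 131, so the proportions are 0.167939, 0.183206, 0.221374, 0.236641, 0.19084 (working shown to 6 dp, full precision carried).
H' = −Σ pᵢ ln pᵢ = −((-0.299629) + (-0.310927) + (-0.333810) + (-0.341050) + (-0.316092)) = 1.601508.
With S = 5 species, ln S = 1.609438, so J = 1.601508/1.609438 = 0.995073, i.e. 0.9951 to 4 decimal places.

0.9951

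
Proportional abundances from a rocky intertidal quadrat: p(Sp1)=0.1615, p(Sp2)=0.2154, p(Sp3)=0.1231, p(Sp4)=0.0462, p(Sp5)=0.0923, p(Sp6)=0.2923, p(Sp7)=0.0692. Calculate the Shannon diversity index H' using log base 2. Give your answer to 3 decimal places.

2.581

Each pᵢ log₂ pᵢ term (working shown to 5 dp, full precision carried): 0.1615×(-2.63039)=-0.42481, 0.2154×(-2.21491)=-0.47709, 0.1231×(-3.02210)=-0.37202, 0.0462×(-4.43596)=-0.20494, 0.0923×(-3.43753)=-0.31728, 0.2923×(-1.77448)=-0.51868, 0.0692×(-3.85308)=-0.26663.
Sum = -2.58146, so H' = 2.581.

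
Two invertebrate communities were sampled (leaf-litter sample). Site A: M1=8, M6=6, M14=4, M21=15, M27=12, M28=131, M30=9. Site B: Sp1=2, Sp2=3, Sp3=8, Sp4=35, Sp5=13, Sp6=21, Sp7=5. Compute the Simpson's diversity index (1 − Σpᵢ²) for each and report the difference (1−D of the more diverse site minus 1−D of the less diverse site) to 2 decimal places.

Site A: N=185, proportions 0.04324, 0.03243, 0.02162, 0.08108, 0.06486, 0.70811, 0.04865, giving 1−D = 0.48205 (working shown to 5 dp, full precision carried).
Site B: N=87, proportions 0.02299, 0.03448, 0.09195, 0.4023, 0.14943, 0.24138, 0.05747, giving 1−D = 0.74409.
Difference = |0.48205 − 0.74409| = 0.26204, i.e. 0.26 to 2 decimal places.

0.26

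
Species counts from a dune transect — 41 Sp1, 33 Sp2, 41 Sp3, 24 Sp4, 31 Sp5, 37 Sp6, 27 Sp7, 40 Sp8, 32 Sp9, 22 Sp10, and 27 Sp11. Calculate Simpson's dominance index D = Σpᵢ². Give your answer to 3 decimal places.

Total N = 41+33+41+24+31+37+27+40+32+22+27 = 355, so the proportions are 0.11549, 0.09296, 0.11549, 0.06761, 0.08732, 0.10423, 0.07606, 0.11268, 0.09014, 0.06197, 0.07606 (working shown to 5 dp, full precision carried).
D = 0.11549² + 0.09296² + 0.11549² + 0.06761² + 0.08732² + 0.10423² + 0.07606² + 0.11268² + 0.09014² + 0.06197² + 0.07606² = 0.01334 + 0.00864 + 0.01334 + 0.00457 + 0.00763 + 0.01086 + 0.00578 + 0.01270 + 0.00813 + 0.00384 + 0.00578 = 0.09461.
To 3 decimal places, D = 0.095.

0.095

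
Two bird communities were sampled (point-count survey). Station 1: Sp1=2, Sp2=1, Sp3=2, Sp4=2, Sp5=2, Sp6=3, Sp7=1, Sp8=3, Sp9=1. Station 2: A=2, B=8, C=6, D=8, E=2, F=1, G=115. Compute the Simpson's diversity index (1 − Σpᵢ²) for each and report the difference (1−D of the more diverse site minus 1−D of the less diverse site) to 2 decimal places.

Station 1: N=17, proportions 0.11765, 0.05882, 0.11765, 0.11765, 0.11765, 0.17647, 0.05882, 0.17647, 0.05882, giving 1−D = 0.87197 (working shown to 5 dp, full precision carried).
Station 2: N=142, proportions 0.01408, 0.05634, 0.04225, 0.05634, 0.01408, 0.00704, 0.80986, giving 1−D = 0.33555.
Difference = |0.87197 − 0.33555| = 0.53642, i.e. 0.54 to 2 decimal places.

0.54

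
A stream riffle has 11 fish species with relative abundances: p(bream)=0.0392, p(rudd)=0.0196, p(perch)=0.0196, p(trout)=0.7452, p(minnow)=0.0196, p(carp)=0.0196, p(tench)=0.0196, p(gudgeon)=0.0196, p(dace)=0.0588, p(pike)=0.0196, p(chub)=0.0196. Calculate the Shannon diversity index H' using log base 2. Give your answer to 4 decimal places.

Each pᵢ log₂ pᵢ term (working shown to 6 dp, full precision carried): 0.0392×(-4.673003)=-0.183182, 0.0196×(-5.673003)=-0.111191, 0.0196×(-5.673003)=-0.111191, 0.7452×(-0.424300)=-0.316189, 0.0196×(-5.673003)=-0.111191, 0.0196×(-5.673003)=-0.111191, 0.0196×(-5.673003)=-0.111191, 0.0196×(-5.673003)=-0.111191, 0.0588×(-4.088040)=-0.240377, 0.0196×(-5.673003)=-0.111191, 0.0196×(-5.673003)=-0.111191.
Sum = -1.629274, so H' = 1.6293.

1.6293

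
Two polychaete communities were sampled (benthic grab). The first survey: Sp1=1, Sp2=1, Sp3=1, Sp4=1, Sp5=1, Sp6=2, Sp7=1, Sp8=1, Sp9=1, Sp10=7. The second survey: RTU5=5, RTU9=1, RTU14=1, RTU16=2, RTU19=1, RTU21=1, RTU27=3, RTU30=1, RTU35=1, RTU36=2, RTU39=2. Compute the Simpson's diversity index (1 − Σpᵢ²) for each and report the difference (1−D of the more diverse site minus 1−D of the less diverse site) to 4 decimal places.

The first survey: N=17, proportions 0.058824, 0.058824, 0.058824, 0.058824, 0.058824, 0.117647, 0.058824, 0.058824, 0.058824, 0.411765, giving 1−D = 0.788927 (working shown to 6 dp, full precision carried).
The second survey: N=20, proportions 0.25, 0.05, 0.05, 0.1, 0.05, 0.05, 0.15, 0.05, 0.05, 0.1, 0.1, giving 1−D = 0.870000.
Difference = |0.788927 − 0.870000| = 0.081073, i.e. 0.0811 to 4 decimal places.

0.0811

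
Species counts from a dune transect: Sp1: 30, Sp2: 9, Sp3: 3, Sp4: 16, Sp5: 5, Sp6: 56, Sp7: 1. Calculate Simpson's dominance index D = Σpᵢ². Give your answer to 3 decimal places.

Total N = 30+9+3+16+5+56+1 = 120, so the proportions are 0.25, 0.075, 0.025, 0.13333, 0.04167, 0.46667, 0.00833 (working shown to 5 dp, full precision carried).
D = 0.25² + 0.075² + 0.025² + 0.13333² + 0.04167² + 0.46667² + 0.00833² = 0.06250 + 0.00562 + 0.00063 + 0.01778 + 0.00174 + 0.21778 + 0.00007 = 0.30611.
To 3 decimal places, D = 0.306.

0.306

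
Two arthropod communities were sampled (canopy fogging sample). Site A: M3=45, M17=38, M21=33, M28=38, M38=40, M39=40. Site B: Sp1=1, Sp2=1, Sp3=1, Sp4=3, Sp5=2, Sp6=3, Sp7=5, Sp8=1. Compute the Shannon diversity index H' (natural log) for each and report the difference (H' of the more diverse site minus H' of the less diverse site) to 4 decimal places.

Site A: N=234, proportions 0.192308, 0.162393, 0.141026, 0.162393, 0.17094, 0.17094, giving H' = 1.787580 (working shown to 6 dp, full precision carried).
Site B: N=17, proportions 0.058824, 0.058824, 0.058824, 0.176471, 0.117647, 0.176471, 0.294118, 0.058824, giving H' = 1.890557.
Difference = |1.787580 − 1.890557| = 0.102977, i.e. 0.1030 to 4 decimal places.

0.1030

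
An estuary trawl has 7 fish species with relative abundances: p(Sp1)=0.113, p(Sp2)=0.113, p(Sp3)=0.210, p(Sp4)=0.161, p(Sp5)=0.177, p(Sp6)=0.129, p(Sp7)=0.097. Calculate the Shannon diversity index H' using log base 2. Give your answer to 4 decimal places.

2.7577

Each pᵢ log₂ pᵢ term (working shown to 6 dp, full precision carried): 0.113×(-3.145605)=-0.355453, 0.113×(-3.145605)=-0.355453, 0.21×(-2.251539)=-0.472823, 0.161×(-2.634867)=-0.424214, 0.177×(-2.498179)=-0.442178, 0.129×(-2.954557)=-0.381138, 0.097×(-3.365871)=-0.326490.
Sum = -2.757749, so H' = 2.7577.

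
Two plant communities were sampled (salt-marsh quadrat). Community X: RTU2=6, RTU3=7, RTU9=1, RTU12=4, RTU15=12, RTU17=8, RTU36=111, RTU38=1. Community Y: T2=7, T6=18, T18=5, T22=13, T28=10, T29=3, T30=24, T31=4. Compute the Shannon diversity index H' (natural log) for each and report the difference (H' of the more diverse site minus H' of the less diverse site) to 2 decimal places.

Community X: N=150, proportions 0.04, 0.04667, 0.00667, 0.02667, 0.08, 0.05333, 0.74, 0.00667, giving H' = 1.01644 (working shown to 5 dp, full precision carried).
Community Y: N=84, proportions 0.08333, 0.21429, 0.05952, 0.15476, 0.11905, 0.03571, 0.28571, 0.04762, giving H' = 1.86915.
Difference = |1.01644 − 1.86915| = 0.85271, i.e. 0.85 to 2 decimal places.

0.85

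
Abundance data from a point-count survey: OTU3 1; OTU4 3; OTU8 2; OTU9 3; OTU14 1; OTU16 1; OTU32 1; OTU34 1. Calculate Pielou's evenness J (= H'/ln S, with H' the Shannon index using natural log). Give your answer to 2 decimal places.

Total N = 1+3+2+3+1+1+1+1 = 13, so the proportions are 0.0769, 0.2308, 0.1538, 0.2308, 0.0769, 0.0769, 0.0769, 0.0769 (working shown to 4 dp, full precision carried).
H' = −Σ pᵢ ln pᵢ = −((-0.1973) + (-0.3384) + (-0.2880) + (-0.3384) + (-0.1973) + (-0.1973) + (-0.1973) + (-0.1973)) = 1.9513.
With S = 8 species, ln S = 2.0794, so J = 1.9513/2.0794 = 0.9384, i.e. 0.94 to 2 decimal places.

0.94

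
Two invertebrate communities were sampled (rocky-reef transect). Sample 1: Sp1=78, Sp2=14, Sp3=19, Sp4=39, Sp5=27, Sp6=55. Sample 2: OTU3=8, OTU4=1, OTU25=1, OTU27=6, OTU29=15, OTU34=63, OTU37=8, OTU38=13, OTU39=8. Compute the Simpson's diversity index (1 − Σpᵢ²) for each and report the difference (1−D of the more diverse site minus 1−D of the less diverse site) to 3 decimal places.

Sample 1: N=232, proportions 0.33621, 0.06034, 0.0819, 0.1681, 0.11638, 0.23707, giving 1−D = 0.77861 (working shown to 5 dp, full precision carried).
Sample 2: N=123, proportions 0.06504, 0.00813, 0.00813, 0.04878, 0.12195, 0.5122, 0.06504, 0.10569, 0.06504, giving 1−D = 0.69641.
Difference = |0.77861 − 0.69641| = 0.08220, i.e. 0.082 to 3 decimal places.

0.082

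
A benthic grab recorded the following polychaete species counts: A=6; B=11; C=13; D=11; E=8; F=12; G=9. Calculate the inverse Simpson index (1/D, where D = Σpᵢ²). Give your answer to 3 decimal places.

Total N = 6+11+13+11+8+12+9 = 70, so the proportions are 0.0857143, 0.1571429, 0.1857143, 0.1571429, 0.1142857, 0.1714286, 0.1285714 (working shown to 7 dp, full precision carried).
D = 0.0857143² + 0.1571429² + 0.1857143² + 0.1571429² + 0.1142857² + 0.1714286² + 0.1285714² = 0.0073469 + 0.0246939 + 0.0344898 + 0.0246939 + 0.0130612 + 0.0293878 + 0.0165306 = 0.1502041.
So 1/D = 6.65761, i.e. 6.658 to 3 decimal places.

6.658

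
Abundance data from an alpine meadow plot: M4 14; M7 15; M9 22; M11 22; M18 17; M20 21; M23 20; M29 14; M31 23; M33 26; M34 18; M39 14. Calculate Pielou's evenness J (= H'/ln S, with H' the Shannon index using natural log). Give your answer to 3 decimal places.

0.991

Total N = 14+15+22+22+17+21+20+14+23+26+18+14 = 226, so the proportions are 0.06195, 0.06637, 0.09735, 0.09735, 0.07522, 0.09292, 0.0885, 0.06195, 0.10177, 0.11504, 0.07965, 0.06195 (working shown to 5 dp, full precision carried).
H' = −Σ pᵢ ln pᵢ = −((-0.17230) + (-0.18003) + (-0.22676) + (-0.22676) + (-0.19462) + (-0.22078) + (-0.21458) + (-0.17230) + (-0.23255) + (-0.24878) + (-0.20152) + (-0.17230)) = 2.46330.
With S = 12 species, ln S = 2.48491, so J = 2.46330/2.48491 = 0.99131, i.e. 0.991 to 3 decimal places.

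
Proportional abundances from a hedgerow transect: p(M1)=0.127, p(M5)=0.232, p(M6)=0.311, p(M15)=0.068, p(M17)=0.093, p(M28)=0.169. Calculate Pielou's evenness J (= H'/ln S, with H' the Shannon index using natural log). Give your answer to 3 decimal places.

0.931

H' = −Σ pᵢ ln pᵢ = −((-0.26207) + (-0.33896) + (-0.36324) + (-0.18280) + (-0.22089) + (-0.30046)) = 1.66841 (working shown to 5 dp, full precision carried).
With S = 6 species, ln S = 1.79176, so J = 1.66841/1.79176 = 0.93116, i.e. 0.931 to 3 decimal places.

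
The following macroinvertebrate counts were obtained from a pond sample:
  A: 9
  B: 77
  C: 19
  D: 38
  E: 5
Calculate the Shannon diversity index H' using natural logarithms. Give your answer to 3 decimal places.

1.237

Total N = 9+77+19+38+5 = 148, so the proportions are 0.06081, 0.52027, 0.12838, 0.25676, 0.03378 (working shown to 5 dp, full precision carried).
Each pᵢ ln pᵢ term: 0.06081×(-2.79999)=-0.17027, 0.52027×(-0.65341)=-0.33995, 0.12838×(-2.05277)=-0.26353, 0.25676×(-1.35963)=-0.34909, 0.03378×(-3.38777)=-0.11445.
Sum = -1.23729, so H' = 1.237.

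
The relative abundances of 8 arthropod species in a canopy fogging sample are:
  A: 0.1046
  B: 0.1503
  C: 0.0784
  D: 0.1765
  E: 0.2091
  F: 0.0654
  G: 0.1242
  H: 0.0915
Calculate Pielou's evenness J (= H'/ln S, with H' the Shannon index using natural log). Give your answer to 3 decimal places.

H' = −Σ pᵢ ln pᵢ = −((-0.23615) + (-0.28484) + (-0.19960) + (-0.30613) + (-0.32723) + (-0.17836) + (-0.25906) + (-0.21881)) = 2.01018 (working shown to 5 dp, full precision carried).
With S = 8 species, ln S = 2.07944, so J = 2.01018/2.07944 = 0.96669, i.e. 0.967 to 3 decimal places.

0.967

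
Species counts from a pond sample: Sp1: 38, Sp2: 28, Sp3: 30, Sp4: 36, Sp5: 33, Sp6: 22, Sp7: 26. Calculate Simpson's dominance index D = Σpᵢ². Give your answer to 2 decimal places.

0.15

Total N = 38+28+30+36+33+22+26 = 213, so the proportions are 0.1784, 0.1315, 0.1408, 0.169, 0.1549, 0.1033, 0.1221 (working shown to 4 dp, full precision carried).
D = 0.1784² + 0.1315² + 0.1408² + 0.169² + 0.1549² + 0.1033² + 0.1221² = 0.0318 + 0.0173 + 0.0198 + 0.0286 + 0.0240 + 0.0107 + 0.0149 = 0.1471.
To 2 decimal places, D = 0.15.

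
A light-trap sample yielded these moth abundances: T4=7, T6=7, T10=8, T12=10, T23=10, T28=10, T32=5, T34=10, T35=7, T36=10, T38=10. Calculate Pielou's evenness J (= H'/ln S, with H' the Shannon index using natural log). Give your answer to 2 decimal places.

0.99

Total N = 7+7+8+10+10+10+5+10+7+10+10 = 94, so the proportions are 0.0745, 0.0745, 0.0851, 0.1064, 0.1064, 0.1064, 0.0532, 0.1064, 0.0745, 0.1064, 0.1064 (working shown to 4 dp, full precision carried).
H' = −Σ pᵢ ln pᵢ = −((-0.1934) + (-0.1934) + (-0.2097) + (-0.2384) + (-0.2384) + (-0.2384) + (-0.1561) + (-0.2384) + (-0.1934) + (-0.2384) + (-0.2384)) = 2.3763.
With S = 11 species, ln S = 2.3979, so J = 2.3763/2.3979 = 0.9910, i.e. 0.99 to 2 decimal places.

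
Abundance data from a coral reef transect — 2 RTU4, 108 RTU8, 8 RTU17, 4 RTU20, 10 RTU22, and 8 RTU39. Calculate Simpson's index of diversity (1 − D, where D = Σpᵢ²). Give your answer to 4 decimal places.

0.3922

Total N = 2+108+8+4+10+8 = 140, so the proportions are 0.014286, 0.771429, 0.057143, 0.028571, 0.071429, 0.057143 (working shown to 6 dp, full precision carried).
D = 0.014286² + 0.771429² + 0.057143² + 0.028571² + 0.071429² + 0.057143² = 0.000204 + 0.595102 + 0.003265 + 0.000816 + 0.005102 + 0.003265 = 0.607755.
So 1 − D = 0.392245, i.e. 0.3922 to 4 decimal places.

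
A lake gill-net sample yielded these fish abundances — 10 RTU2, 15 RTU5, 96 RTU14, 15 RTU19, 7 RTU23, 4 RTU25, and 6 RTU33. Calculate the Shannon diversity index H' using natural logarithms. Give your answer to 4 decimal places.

Total N = 10+15+96+15+7+4+6 = 153, so the proportions are 0.065359, 0.098039, 0.627451, 0.098039, 0.045752, 0.026144, 0.039216 (working shown to 6 dp, full precision carried).
Each pᵢ ln pᵢ term: 0.065359×(-2.727853)=-0.178291, 0.098039×(-2.322388)=-0.227685, 0.627451×(-0.466090)=-0.292448, 0.098039×(-2.322388)=-0.227685, 0.045752×(-3.084528)=-0.141122, 0.026144×(-3.644144)=-0.095272, 0.039216×(-3.238678)=-0.127007.
Sum = -1.289511, so H' = 1.2895.

1.2895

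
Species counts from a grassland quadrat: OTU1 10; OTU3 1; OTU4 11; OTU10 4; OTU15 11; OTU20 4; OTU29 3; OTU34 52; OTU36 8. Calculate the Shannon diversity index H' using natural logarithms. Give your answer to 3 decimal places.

Total N = 10+1+11+4+11+4+3+52+8 = 104, so the proportions are 0.09615, 0.00962, 0.10577, 0.03846, 0.10577, 0.03846, 0.02885, 0.5, 0.07692 (working shown to 5 dp, full precision carried).
Each pᵢ ln pᵢ term: 0.09615×(-2.34181)=-0.22517, 0.00962×(-4.64439)=-0.04466, 0.10577×(-2.24650)=-0.23761, 0.03846×(-3.25810)=-0.12531, 0.10577×(-2.24650)=-0.23761, 0.03846×(-3.25810)=-0.12531, 0.02885×(-3.54578)=-0.10228, 0.5×(-0.69315)=-0.34657, 0.07692×(-2.56495)=-0.19730.
Sum = -1.64183, so H' = 1.642.

1.642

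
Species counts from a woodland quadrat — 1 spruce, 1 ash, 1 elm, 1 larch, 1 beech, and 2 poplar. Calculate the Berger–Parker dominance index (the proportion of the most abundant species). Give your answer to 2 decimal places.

0.29

Total N = 1+1+1+1+1+2 = 7, so the proportions are 0.1429, 0.1429, 0.1429, 0.1429, 0.1429, 0.2857 (working shown to 4 dp, full precision carried).
The largest proportion is 0.2857, i.e. d = 0.29 to 2 decimal places.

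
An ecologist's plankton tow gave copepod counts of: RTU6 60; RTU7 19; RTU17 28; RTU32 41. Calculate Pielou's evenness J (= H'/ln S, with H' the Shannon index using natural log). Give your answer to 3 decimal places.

Total N = 60+19+28+41 = 148, so the proportions are 0.40541, 0.12838, 0.18919, 0.27703 (working shown to 5 dp, full precision carried).
H' = −Σ pᵢ ln pᵢ = −((-0.36603) + (-0.26353) + (-0.31500) + (-0.35560)) = 1.30016.
With S = 4 species, ln S = 1.38629, so J = 1.30016/1.38629 = 0.93787, i.e. 0.938 to 3 decimal places.

0.938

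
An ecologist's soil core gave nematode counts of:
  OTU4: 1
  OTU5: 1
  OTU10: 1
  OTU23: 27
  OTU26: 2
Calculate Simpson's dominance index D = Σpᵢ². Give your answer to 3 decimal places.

0.719

Total N = 1+1+1+27+2 = 32, so the proportions are 0.03125, 0.03125, 0.03125, 0.84375, 0.0625 (working shown to 5 dp, full precision carried).
D = 0.03125² + 0.03125² + 0.03125² + 0.84375² + 0.0625² = 0.00098 + 0.00098 + 0.00098 + 0.71191 + 0.00391 = 0.71875.
To 3 decimal places, D = 0.719.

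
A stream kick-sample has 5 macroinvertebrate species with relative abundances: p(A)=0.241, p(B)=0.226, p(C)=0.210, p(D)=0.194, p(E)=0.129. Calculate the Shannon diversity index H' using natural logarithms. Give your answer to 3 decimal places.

Each pᵢ ln pᵢ term (working shown to 5 dp, full precision carried): 0.241×(-1.42296)=-0.34293, 0.226×(-1.48722)=-0.33611, 0.21×(-1.56065)=-0.32774, 0.194×(-1.63990)=-0.31814, 0.129×(-2.04794)=-0.26418.
Sum = -1.58911, so H' = 1.589.

1.589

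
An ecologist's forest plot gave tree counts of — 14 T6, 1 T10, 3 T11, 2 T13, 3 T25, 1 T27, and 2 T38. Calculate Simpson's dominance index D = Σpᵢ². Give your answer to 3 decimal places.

Total N = 14+1+3+2+3+1+2 = 26, so the proportions are 0.53846, 0.03846, 0.11538, 0.07692, 0.11538, 0.03846, 0.07692 (working shown to 5 dp, full precision carried).
D = 0.53846² + 0.03846² + 0.11538² + 0.07692² + 0.11538² + 0.03846² + 0.07692² = 0.28994 + 0.00148 + 0.01331 + 0.00592 + 0.01331 + 0.00148 + 0.00592 = 0.33136.
To 3 decimal places, D = 0.331.

0.331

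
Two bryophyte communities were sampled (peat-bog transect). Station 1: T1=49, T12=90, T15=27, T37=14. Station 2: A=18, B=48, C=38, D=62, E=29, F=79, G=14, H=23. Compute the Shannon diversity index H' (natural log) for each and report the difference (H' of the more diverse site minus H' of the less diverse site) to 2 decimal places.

Station 1: N=180, proportions 0.2722, 0.5, 0.15, 0.0778, giving H' = 1.1840 (working shown to 4 dp, full precision carried).
Station 2: N=311, proportions 0.0579, 0.1543, 0.1222, 0.1994, 0.0932, 0.254, 0.045, 0.074, giving H' = 1.9332.
Difference = |1.1840 − 1.9332| = 0.7492, i.e. 0.75 to 2 decimal places.

0.75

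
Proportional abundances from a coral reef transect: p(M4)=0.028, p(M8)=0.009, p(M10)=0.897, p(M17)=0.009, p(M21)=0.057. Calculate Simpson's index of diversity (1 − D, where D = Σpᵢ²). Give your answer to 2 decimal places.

D = 0.028² + 0.009² + 0.897² + 0.009² + 0.057² = 0.0008 + 0.0001 + 0.8046 + 0.0001 + 0.0032 = 0.8088 (working shown to 4 dp, full precision carried).
So 1 − D = 0.1912, i.e. 0.19 to 2 decimal places.

0.19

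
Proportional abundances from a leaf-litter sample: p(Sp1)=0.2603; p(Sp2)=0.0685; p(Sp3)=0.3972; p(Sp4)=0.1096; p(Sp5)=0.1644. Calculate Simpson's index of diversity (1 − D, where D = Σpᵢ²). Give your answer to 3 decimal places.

D = 0.2603² + 0.0685² + 0.3972² + 0.1096² + 0.1644² = 0.06776 + 0.00469 + 0.15777 + 0.01201 + 0.02703 = 0.26926 (working shown to 5 dp, full precision carried).
So 1 − D = 0.73074, i.e. 0.731 to 3 decimal places.

0.731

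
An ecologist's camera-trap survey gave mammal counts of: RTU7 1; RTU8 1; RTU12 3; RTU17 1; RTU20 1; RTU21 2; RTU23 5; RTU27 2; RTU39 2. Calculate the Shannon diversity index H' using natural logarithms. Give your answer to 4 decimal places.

Total N = 1+1+3+1+1+2+5+2+2 = 18, so the proportions are 0.055556, 0.055556, 0.166667, 0.055556, 0.055556, 0.111111, 0.277778, 0.111111, 0.111111 (working shown to 6 dp, full precision carried).
Each pᵢ ln pᵢ term: 0.055556×(-2.890372)=-0.160576, 0.055556×(-2.890372)=-0.160576, 0.166667×(-1.791759)=-0.298627, 0.055556×(-2.890372)=-0.160576, 0.055556×(-2.890372)=-0.160576, 0.111111×(-2.197225)=-0.244136, 0.277778×(-1.280934)=-0.355815, 0.111111×(-2.197225)=-0.244136, 0.111111×(-2.197225)=-0.244136.
Sum = -2.029155, so H' = 2.0292.

2.0292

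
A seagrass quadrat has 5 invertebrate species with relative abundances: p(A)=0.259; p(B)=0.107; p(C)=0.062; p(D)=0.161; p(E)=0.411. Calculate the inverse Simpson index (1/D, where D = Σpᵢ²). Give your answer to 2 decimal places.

3.61

D = 0.259² + 0.107² + 0.062² + 0.161² + 0.411² = 0.067081 + 0.011449 + 0.003844 + 0.025921 + 0.168921 = 0.277216 (working shown to 6 dp, full precision carried).
So 1/D = 3.6073, i.e. 3.61 to 2 decimal places.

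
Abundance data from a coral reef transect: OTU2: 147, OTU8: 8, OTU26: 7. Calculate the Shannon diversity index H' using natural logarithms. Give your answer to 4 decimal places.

0.3725

Total N = 147+8+7 = 162, so the proportions are 0.907407, 0.049383, 0.04321 (working shown to 6 dp, full precision carried).
Each pᵢ ln pᵢ term: 0.907407×(-0.097164)=-0.088167, 0.049383×(-3.008155)=-0.148551, 0.04321×(-3.141686)=-0.135752.
Sum = -0.372470, so H' = 0.3725.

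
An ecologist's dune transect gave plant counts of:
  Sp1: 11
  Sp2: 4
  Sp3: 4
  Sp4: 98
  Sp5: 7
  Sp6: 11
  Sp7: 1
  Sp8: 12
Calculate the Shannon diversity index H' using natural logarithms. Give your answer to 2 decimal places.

1.24

Total N = 11+4+4+98+7+11+1+12 = 148, so the proportions are 0.0743, 0.027, 0.027, 0.6622, 0.0473, 0.0743, 0.0068, 0.0811 (working shown to 4 dp, full precision carried).
Each pᵢ ln pᵢ term: 0.0743×(-2.5993)=-0.1932, 0.027×(-3.6109)=-0.0976, 0.027×(-3.6109)=-0.0976, 0.6622×(-0.4122)=-0.2730, 0.0473×(-3.0513)=-0.1443, 0.0743×(-2.5993)=-0.1932, 0.0068×(-4.9972)=-0.0338, 0.0811×(-2.5123)=-0.2037.
Sum = -1.2363, so H' = 1.24.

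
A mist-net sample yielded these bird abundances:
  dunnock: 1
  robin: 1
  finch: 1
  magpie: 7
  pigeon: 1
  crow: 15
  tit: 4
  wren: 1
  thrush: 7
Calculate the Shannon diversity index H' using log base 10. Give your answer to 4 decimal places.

0.7408

Total N = 1+1+1+7+1+15+4+1+7 = 38, so the proportions are 0.026316, 0.026316, 0.026316, 0.184211, 0.026316, 0.394737, 0.105263, 0.026316, 0.184211 (working shown to 6 dp, full precision carried).
Each pᵢ log₁₀ pᵢ term: 0.026316×(-1.579784)=-0.041573, 0.026316×(-1.579784)=-0.041573, 0.026316×(-1.579784)=-0.041573, 0.184211×(-0.734686)=-0.135337, 0.026316×(-1.579784)=-0.041573, 0.394737×(-0.403692)=-0.159352, 0.105263×(-0.977724)=-0.102918, 0.026316×(-1.579784)=-0.041573, 0.184211×(-0.734686)=-0.135337.
Sum = -0.740810, so H' = 0.7408.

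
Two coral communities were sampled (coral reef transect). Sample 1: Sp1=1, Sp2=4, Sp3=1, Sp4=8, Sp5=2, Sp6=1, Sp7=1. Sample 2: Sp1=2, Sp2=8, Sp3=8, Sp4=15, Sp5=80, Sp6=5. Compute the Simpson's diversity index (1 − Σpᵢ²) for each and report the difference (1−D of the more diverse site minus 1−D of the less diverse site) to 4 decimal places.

0.2155

Sample 1: N=18, proportions 0.055556, 0.222222, 0.055556, 0.444444, 0.111111, 0.055556, 0.055556, giving 1−D = 0.728395 (working shown to 6 dp, full precision carried).
Sample 2: N=118, proportions 0.016949, 0.067797, 0.067797, 0.127119, 0.677966, 0.042373, giving 1−D = 0.512927.
Difference = |0.728395 − 0.512927| = 0.215468, i.e. 0.2155 to 4 decimal places.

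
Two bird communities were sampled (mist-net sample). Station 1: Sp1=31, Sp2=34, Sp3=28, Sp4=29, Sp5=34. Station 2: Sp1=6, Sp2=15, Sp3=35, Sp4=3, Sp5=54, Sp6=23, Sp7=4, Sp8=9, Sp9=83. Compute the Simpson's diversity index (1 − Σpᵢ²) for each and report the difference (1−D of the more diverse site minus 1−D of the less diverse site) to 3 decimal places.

0.020

Station 1: N=156, proportions 0.198718, 0.217949, 0.179487, 0.185897, 0.217949, giving 1−D = 0.798734 (working shown to 6 dp, full precision carried).
Station 2: N=232, proportions 0.025862, 0.064655, 0.150862, 0.012931, 0.232759, 0.099138, 0.017241, 0.038793, 0.357759, giving 1−D = 0.778426.
Difference = |0.798734 − 0.778426| = 0.020308, i.e. 0.020 to 3 decimal places.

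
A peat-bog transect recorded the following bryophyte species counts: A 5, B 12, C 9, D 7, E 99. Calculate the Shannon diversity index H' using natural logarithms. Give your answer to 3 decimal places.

0.897

Total N = 5+12+9+7+99 = 132, so the proportions are 0.03788, 0.09091, 0.06818, 0.05303, 0.75 (working shown to 5 dp, full precision carried).
Each pᵢ ln pᵢ term: 0.03788×(-3.27336)=-0.12399, 0.09091×(-2.39790)=-0.21799, 0.06818×(-2.68558)=-0.18311, 0.05303×(-2.93689)=-0.15574, 0.75×(-0.28768)=-0.21576.
Sum = -0.89659, so H' = 0.897.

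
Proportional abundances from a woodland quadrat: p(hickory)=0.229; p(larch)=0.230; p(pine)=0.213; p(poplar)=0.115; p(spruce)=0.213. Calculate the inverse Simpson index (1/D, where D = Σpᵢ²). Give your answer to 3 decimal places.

4.778

D = 0.229² + 0.23² + 0.213² + 0.115² + 0.213² = 0.0524410 + 0.0529000 + 0.0453690 + 0.0132250 + 0.0453690 = 0.2093040 (working shown to 7 dp, full precision carried).
So 1/D = 4.77774, i.e. 4.778 to 3 decimal places.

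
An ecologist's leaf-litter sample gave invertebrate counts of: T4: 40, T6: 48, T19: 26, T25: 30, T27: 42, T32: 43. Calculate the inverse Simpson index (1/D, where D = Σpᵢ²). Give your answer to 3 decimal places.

Total N = 40+48+26+30+42+43 = 229, so the proportions are 0.1746725, 0.209607, 0.1135371, 0.1310044, 0.1834061, 0.1877729 (working shown to 7 dp, full precision carried).
D = 0.1746725² + 0.209607² + 0.1135371² + 0.1310044² + 0.1834061² + 0.1877729² = 0.0305105 + 0.0439351 + 0.0128907 + 0.0171621 + 0.0336378 + 0.0352587 = 0.1733949.
So 1/D = 5.76718, i.e. 5.767 to 3 decimal places.

5.767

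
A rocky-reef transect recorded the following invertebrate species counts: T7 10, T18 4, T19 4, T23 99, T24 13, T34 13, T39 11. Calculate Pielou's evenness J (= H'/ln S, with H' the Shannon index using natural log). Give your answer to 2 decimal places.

Total N = 10+4+4+99+13+13+11 = 154, so the proportions are 0.0649, 0.026, 0.026, 0.6429, 0.0844, 0.0844, 0.0714 (working shown to 4 dp, full precision carried).
H' = −Σ pᵢ ln pᵢ = −((-0.1776) + (-0.0948) + (-0.0948) + (-0.2840) + (-0.2087) + (-0.2087) + (-0.1885)) = 1.2571.
With S = 7 species, ln S = 1.9459, so J = 1.2571/1.9459 = 0.6460, i.e. 0.65 to 2 decimal places.

0.65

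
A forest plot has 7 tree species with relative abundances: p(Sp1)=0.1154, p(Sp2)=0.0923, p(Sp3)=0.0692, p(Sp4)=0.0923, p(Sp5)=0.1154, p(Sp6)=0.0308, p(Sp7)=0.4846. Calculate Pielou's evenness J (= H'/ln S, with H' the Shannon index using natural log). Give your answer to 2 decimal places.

H' = −Σ pᵢ ln pᵢ = −((-0.2492) + (-0.2199) + (-0.1848) + (-0.2199) + (-0.2492) + (-0.1072) + (-0.3511)) = 1.5813 (working shown to 4 dp, full precision carried).
With S = 7 species, ln S = 1.9459, so J = 1.5813/1.9459 = 0.8126, i.e. 0.81 to 2 decimal places.

0.81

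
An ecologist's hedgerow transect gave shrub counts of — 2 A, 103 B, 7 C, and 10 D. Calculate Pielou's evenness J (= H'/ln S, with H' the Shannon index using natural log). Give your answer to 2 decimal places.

Total N = 2+103+7+10 = 122, so the proportions are 0.0164, 0.8443, 0.0574, 0.082 (working shown to 4 dp, full precision carried).
H' = −Σ pᵢ ln pᵢ = −((-0.0674) + (-0.1429) + (-0.1640) + (-0.2050)) = 0.5793.
With S = 4 species, ln S = 1.3863, so J = 0.5793/1.3863 = 0.4179, i.e. 0.42 to 2 decimal places.

0.42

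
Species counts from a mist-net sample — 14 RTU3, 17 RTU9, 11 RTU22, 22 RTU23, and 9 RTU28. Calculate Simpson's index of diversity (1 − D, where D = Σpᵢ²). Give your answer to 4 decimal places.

0.7803

Total N = 14+17+11+22+9 = 73, so the proportions are 0.191781, 0.232877, 0.150685, 0.30137, 0.123288 (working shown to 6 dp, full precision carried).
D = 0.191781² + 0.232877² + 0.150685² + 0.30137² + 0.123288² = 0.036780 + 0.054232 + 0.022706 + 0.090824 + 0.015200 = 0.219741.
So 1 − D = 0.780259, i.e. 0.7803 to 4 decimal places.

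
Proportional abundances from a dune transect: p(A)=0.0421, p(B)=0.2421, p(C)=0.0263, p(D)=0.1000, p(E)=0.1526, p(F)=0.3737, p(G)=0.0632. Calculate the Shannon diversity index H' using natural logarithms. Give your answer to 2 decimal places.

1.63

Each pᵢ ln pᵢ term (working shown to 4 dp, full precision carried): 0.0421×(-3.1677)=-0.1334, 0.2421×(-1.4184)=-0.3434, 0.0263×(-3.6382)=-0.0957, 0.1×(-2.3026)=-0.2303, 0.1526×(-1.8799)=-0.2869, 0.3737×(-0.9843)=-0.3678, 0.0632×(-2.7615)=-0.1745.
Sum = -1.6319, so H' = 1.63.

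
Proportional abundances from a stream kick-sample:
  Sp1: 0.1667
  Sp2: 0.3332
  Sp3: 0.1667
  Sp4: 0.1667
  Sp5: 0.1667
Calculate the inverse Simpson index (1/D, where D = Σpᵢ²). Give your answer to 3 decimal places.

4.501

D = 0.1667² + 0.3332² + 0.1667² + 0.1667² + 0.1667² = 0.0277889 + 0.1110222 + 0.0277889 + 0.0277889 + 0.0277889 = 0.2221778 (working shown to 7 dp, full precision carried).
So 1/D = 4.50090, i.e. 4.501 to 3 decimal places.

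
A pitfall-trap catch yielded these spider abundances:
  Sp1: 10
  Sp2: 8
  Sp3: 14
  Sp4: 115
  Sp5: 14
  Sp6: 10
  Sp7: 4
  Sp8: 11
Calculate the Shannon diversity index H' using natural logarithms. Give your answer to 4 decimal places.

1.3861

Total N = 10+8+14+115+14+10+4+11 = 186, so the proportions are 0.053763, 0.043011, 0.075269, 0.61828, 0.075269, 0.053763, 0.021505, 0.05914 (working shown to 6 dp, full precision carried).
Each pᵢ ln pᵢ term: 0.053763×(-2.923162)=-0.157159, 0.043011×(-3.146305)=-0.135325, 0.075269×(-2.586689)=-0.194697, 0.61828×(-0.480815)=-0.297278, 0.075269×(-2.586689)=-0.194697, 0.053763×(-2.923162)=-0.157159, 0.021505×(-3.839452)=-0.082569, 0.05914×(-2.827851)=-0.167239.
Sum = -1.386123, so H' = 1.3861.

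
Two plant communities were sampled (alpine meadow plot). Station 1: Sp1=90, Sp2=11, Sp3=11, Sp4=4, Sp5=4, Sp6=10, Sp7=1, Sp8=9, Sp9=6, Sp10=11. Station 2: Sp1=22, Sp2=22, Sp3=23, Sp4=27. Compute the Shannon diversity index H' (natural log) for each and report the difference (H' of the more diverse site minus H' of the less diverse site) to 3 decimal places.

Station 1: N=157, proportions 0.57325, 0.07006, 0.07006, 0.02548, 0.02548, 0.06369, 0.00637, 0.05732, 0.03822, 0.07006, giving H' = 1.56099 (working shown to 5 dp, full precision carried).
Station 2: N=94, proportions 0.23404, 0.23404, 0.24468, 0.28723, giving H' = 1.38255.
Difference = |1.56099 − 1.38255| = 0.17844, i.e. 0.178 to 3 decimal places.

0.178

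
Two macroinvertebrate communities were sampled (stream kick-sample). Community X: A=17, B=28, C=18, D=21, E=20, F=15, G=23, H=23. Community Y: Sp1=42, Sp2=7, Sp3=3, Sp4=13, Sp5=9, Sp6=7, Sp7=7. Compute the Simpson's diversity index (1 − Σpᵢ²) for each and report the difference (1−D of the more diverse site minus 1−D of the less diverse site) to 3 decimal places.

0.151

Community X: N=165, proportions 0.10303, 0.1697, 0.10909, 0.12727, 0.12121, 0.09091, 0.13939, 0.13939, giving 1−D = 0.87067 (working shown to 5 dp, full precision carried).
Community Y: N=88, proportions 0.47727, 0.07955, 0.03409, 0.14773, 0.10227, 0.07955, 0.07955, giving 1−D = 0.71978.
Difference = |0.87067 − 0.71978| = 0.15089, i.e. 0.151 to 3 decimal places.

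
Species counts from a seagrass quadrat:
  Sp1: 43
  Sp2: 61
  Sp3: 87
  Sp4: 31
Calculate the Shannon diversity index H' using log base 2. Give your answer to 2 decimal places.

Total N = 43+61+87+31 = 222, so the proportions are 0.1937, 0.2748, 0.3919, 0.1396 (working shown to 4 dp, full precision carried).
Each pᵢ log₂ pᵢ term: 0.1937×(-2.3682)=-0.4587, 0.2748×(-1.8637)=-0.5121, 0.3919×(-1.3515)=-0.5296, 0.1396×(-2.8402)=-0.3966.
Sum = -1.8970, so H' = 1.90.

1.90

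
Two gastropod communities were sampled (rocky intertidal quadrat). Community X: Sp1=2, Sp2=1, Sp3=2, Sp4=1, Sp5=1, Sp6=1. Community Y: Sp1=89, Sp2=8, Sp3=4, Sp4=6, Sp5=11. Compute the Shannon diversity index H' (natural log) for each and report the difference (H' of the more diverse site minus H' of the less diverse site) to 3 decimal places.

Community X: N=8, proportions 0.25, 0.125, 0.25, 0.125, 0.125, 0.125, giving H' = 1.73287 (working shown to 5 dp, full precision carried).
Community Y: N=118, proportions 0.75424, 0.0678, 0.0339, 0.05085, 0.09322, giving H' = 0.88258.
Difference = |1.73287 − 0.88258| = 0.85029, i.e. 0.850 to 3 decimal places.

0.850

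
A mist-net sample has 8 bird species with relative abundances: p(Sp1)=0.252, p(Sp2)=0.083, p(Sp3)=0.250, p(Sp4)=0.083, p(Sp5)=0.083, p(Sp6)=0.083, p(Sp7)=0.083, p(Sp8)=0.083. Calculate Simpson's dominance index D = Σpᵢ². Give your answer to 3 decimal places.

D = 0.252² + 0.083² + 0.25² + 0.083² + 0.083² + 0.083² + 0.083² + 0.083² = 0.06350 + 0.00689 + 0.06250 + 0.00689 + 0.00689 + 0.00689 + 0.00689 + 0.00689 = 0.16734 (working shown to 5 dp, full precision carried).
To 3 decimal places, D = 0.167.

0.167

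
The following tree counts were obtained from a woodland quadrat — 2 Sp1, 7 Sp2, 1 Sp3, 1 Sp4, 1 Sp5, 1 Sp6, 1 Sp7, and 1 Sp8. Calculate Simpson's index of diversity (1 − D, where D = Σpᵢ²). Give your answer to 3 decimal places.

0.738

Total N = 2+7+1+1+1+1+1+1 = 15, so the proportions are 0.13333, 0.46667, 0.06667, 0.06667, 0.06667, 0.06667, 0.06667, 0.06667 (working shown to 5 dp, full precision carried).
D = 0.13333² + 0.46667² + 0.06667² + 0.06667² + 0.06667² + 0.06667² + 0.06667² + 0.06667² = 0.01778 + 0.21778 + 0.00444 + 0.00444 + 0.00444 + 0.00444 + 0.00444 + 0.00444 = 0.26222.
So 1 − D = 0.73778, i.e. 0.738 to 3 decimal places.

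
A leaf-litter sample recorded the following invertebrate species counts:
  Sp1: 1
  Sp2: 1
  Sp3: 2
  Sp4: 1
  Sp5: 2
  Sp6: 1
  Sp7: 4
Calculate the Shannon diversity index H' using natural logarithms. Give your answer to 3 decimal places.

Total N = 1+1+2+1+2+1+4 = 12, so the proportions are 0.08333, 0.08333, 0.16667, 0.08333, 0.16667, 0.08333, 0.33333 (working shown to 5 dp, full precision carried).
Each pᵢ ln pᵢ term: 0.08333×(-2.48491)=-0.20708, 0.08333×(-2.48491)=-0.20708, 0.16667×(-1.79176)=-0.29863, 0.08333×(-2.48491)=-0.20708, 0.16667×(-1.79176)=-0.29863, 0.08333×(-2.48491)=-0.20708, 0.33333×(-1.09861)=-0.36620.
Sum = -1.79176, so H' = 1.792.

1.792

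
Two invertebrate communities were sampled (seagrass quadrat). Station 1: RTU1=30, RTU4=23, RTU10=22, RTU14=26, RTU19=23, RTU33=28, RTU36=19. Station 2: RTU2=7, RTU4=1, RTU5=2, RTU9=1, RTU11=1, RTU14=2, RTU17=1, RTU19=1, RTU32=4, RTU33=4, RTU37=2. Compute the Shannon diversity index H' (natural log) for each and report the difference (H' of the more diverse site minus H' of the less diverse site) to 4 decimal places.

0.2120

Station 1: N=171, proportions 0.1754386, 0.1345029, 0.128655, 0.1520468, 0.1345029, 0.1637427, 0.1111111, giving H' = 1.9356509 (working shown to 7 dp, full precision carried).
Station 2: N=26, proportions 0.2692308, 0.0384615, 0.0769231, 0.0384615, 0.0384615, 0.0769231, 0.0384615, 0.0384615, 0.1538462, 0.1538462, 0.0769231, giving H' = 2.1476885.
Difference = |1.9356509 − 2.1476885| = 0.2120376, i.e. 0.2120 to 4 decimal places.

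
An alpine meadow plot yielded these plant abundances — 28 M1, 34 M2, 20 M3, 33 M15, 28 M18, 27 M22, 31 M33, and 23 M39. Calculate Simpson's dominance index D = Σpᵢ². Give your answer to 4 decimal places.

0.1282

Total N = 28+34+20+33+28+27+31+23 = 224, so the proportions are 0.125, 0.151786, 0.089286, 0.147321, 0.125, 0.120536, 0.138393, 0.102679 (working shown to 6 dp, full precision carried).
D = 0.125² + 0.151786² + 0.089286² + 0.147321² + 0.125² + 0.120536² + 0.138393² + 0.102679² = 0.015625 + 0.023039 + 0.007972 + 0.021704 + 0.015625 + 0.014529 + 0.019153 + 0.010543 = 0.128189.
To 4 decimal places, D = 0.1282.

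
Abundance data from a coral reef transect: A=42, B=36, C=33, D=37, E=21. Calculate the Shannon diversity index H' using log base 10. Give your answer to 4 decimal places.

0.6888

Total N = 42+36+33+37+21 = 169, so the proportions are 0.248521, 0.213018, 0.195266, 0.218935, 0.12426 (working shown to 6 dp, full precision carried).
Each pᵢ log₁₀ pᵢ term: 0.248521×(-0.604637)=-0.150265, 0.213018×(-0.671584)=-0.143059, 0.195266×(-0.709373)=-0.138517, 0.218935×(-0.659685)=-0.144428, 0.12426×(-0.905667)=-0.112539.
Sum = -0.688807, so H' = 0.6888.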